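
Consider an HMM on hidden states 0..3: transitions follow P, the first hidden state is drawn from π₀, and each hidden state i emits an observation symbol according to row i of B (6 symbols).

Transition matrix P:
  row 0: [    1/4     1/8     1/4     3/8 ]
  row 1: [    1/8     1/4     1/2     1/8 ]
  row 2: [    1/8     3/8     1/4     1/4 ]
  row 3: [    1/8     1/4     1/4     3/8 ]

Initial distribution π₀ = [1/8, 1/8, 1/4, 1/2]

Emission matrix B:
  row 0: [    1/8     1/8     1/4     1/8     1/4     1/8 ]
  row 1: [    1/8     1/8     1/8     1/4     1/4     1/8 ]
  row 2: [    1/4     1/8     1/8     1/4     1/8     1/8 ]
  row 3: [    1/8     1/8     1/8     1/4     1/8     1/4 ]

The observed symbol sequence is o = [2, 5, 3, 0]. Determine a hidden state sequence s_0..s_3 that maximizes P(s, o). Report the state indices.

path = [3, 3, 1, 2]

t=0: δ = [3.125e-02, 1.562e-02, 3.125e-02, 6.250e-02]  (obs o_0=2)
t=1: δ = [9.766e-04, 1.953e-03, 1.953e-03, 5.859e-03]  ψ = [0, 3, 3, 3]  (obs o_1=5)
t=2: δ = [9.155e-05, 3.662e-04, 3.662e-04, 5.493e-04]  ψ = [3, 3, 3, 3]  (obs o_2=3)
t=3: δ = [8.583e-06, 1.717e-05, 4.578e-05, 2.575e-05]  ψ = [3, 2, 1, 3]  (obs o_3=0)
backtrack: best end state = 2; path = [3, 3, 1, 2]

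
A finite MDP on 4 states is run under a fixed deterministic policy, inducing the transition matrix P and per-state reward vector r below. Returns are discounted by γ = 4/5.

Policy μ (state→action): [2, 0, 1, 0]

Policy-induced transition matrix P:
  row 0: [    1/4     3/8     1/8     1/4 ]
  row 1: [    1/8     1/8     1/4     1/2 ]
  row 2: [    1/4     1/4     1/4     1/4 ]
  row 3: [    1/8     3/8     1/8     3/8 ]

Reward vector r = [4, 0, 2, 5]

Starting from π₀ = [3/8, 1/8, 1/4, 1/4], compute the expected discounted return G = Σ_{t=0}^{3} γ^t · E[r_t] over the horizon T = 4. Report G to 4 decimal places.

t=0: π = [0.3750, 0.1250, 0.2500, 0.2500], E[r] = 3.2500, γ^t·E[r] = 3.250000, running G = 3.250000
t=1: π = [0.2031, 0.3125, 0.1719, 0.3125], E[r] = 2.7188, γ^t·E[r] = 2.175000, running G = 5.425000
t=2: π = [0.1719, 0.2754, 0.1855, 0.3672], E[r] = 2.8945, γ^t·E[r] = 1.852500, running G = 7.277500
t=3: π = [0.1697, 0.2830, 0.1826, 0.3647], E[r] = 2.8677, γ^t·E[r] = 1.468250, running G = 8.745750

G = 8.7458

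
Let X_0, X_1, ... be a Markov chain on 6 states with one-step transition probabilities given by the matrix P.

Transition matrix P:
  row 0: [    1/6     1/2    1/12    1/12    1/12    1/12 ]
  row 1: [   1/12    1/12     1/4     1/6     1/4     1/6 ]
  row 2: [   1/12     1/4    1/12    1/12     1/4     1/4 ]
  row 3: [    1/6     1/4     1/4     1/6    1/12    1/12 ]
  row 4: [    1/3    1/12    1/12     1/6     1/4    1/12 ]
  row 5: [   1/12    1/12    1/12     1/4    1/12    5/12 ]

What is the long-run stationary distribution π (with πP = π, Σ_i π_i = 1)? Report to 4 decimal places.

Balance equations π_j = Σ_i π_i·P[i][j]:
  π_0 = 1/6·π_0 + 1/12·π_1 + 1/12·π_2 + 1/6·π_3 + 1/3·π_4 + 1/12·π_5
  π_1 = 1/2·π_0 + 1/12·π_1 + 1/4·π_2 + 1/4·π_3 + 1/12·π_4 + 1/12·π_5
  π_2 = 1/12·π_0 + 1/4·π_1 + 1/12·π_2 + 1/4·π_3 + 1/12·π_4 + 1/12·π_5
  π_3 = 1/12·π_0 + 1/6·π_1 + 1/12·π_2 + 1/6·π_3 + 1/6·π_4 + 1/4·π_5
  π_4 = 1/12·π_0 + 1/4·π_1 + 1/4·π_2 + 1/12·π_3 + 1/4·π_4 + 1/12·π_5
  normalize: π_0 + π_1 + π_2 + π_3 + π_4 + π_5 = 1
Solving the linear system gives exactly π = [7910/52391, 10281/52391, 7456/52391, 16519/104782, 17573/104782, 9698/52391].

π = [0.1510, 0.1962, 0.1423, 0.1577, 0.1677, 0.1851]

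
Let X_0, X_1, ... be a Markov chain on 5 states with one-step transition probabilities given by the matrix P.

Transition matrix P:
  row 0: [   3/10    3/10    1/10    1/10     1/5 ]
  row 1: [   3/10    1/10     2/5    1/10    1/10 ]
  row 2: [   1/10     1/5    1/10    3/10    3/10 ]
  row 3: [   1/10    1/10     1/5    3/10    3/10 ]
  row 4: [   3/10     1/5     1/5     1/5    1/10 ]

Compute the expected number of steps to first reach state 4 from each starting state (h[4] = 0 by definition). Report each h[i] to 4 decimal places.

h = [4.6686, 4.8991, 4.0346, 3.9481, 0.0000]

First-step conditioning: h[4] = 0; for i ≠ 4, h[i] = 1 + Σ_k P[i][k]·h[k].
  h[0] = 1 + 3/10·h[0] + 3/10·h[1] + 1/10·h[2] + 1/10·h[3]
  h[1] = 1 + 3/10·h[0] + 1/10·h[1] + 2/5·h[2] + 1/10·h[3]
  h[2] = 1 + 1/10·h[0] + 1/5·h[1] + 1/10·h[2] + 3/10·h[3]
  h[3] = 1 + 1/10·h[0] + 1/10·h[1] + 1/5·h[2] + 3/10·h[3]
Solving the 4×4 linear system over states ≠ 4 gives exactly h = [1620/347, 1700/347, 1400/347, 1370/347, 0] (h[4] = 0 is the target).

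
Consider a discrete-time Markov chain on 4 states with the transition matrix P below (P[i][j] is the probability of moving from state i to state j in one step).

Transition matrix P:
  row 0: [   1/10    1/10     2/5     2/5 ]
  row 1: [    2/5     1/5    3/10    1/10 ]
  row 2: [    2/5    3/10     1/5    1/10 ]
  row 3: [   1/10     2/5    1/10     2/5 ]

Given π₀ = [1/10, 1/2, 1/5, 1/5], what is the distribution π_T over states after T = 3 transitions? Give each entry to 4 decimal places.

π = [0.2500, 0.2518, 0.2482, 0.2500]

t=0: π = [0.1000, 0.5000, 0.2000, 0.2000]
t=1: π = [0.3100, 0.2500, 0.2500, 0.1900]
t=2: π = [0.2500, 0.2320, 0.2680, 0.2500]
t=3: π = [0.2500, 0.2518, 0.2482, 0.2500]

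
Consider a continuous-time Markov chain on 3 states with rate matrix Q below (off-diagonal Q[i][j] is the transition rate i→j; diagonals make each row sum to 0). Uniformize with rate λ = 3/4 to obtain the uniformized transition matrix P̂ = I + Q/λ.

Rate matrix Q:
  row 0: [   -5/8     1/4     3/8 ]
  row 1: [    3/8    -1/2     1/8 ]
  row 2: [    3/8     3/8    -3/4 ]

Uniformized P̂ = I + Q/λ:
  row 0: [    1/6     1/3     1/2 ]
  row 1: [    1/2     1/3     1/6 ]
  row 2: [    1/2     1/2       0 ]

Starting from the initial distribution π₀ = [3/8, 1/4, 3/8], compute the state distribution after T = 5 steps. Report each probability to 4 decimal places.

π = [0.3750, 0.3750, 0.2500]

t=0: π = [0.3750, 0.2500, 0.3750]
t=1: π = [0.3750, 0.3958, 0.2292]
t=2: π = [0.3750, 0.3715, 0.2535]
t=3: π = [0.3750, 0.3756, 0.2494]
t=4: π = [0.3750, 0.3749, 0.2501]
t=5: π = [0.3750, 0.3750, 0.2500]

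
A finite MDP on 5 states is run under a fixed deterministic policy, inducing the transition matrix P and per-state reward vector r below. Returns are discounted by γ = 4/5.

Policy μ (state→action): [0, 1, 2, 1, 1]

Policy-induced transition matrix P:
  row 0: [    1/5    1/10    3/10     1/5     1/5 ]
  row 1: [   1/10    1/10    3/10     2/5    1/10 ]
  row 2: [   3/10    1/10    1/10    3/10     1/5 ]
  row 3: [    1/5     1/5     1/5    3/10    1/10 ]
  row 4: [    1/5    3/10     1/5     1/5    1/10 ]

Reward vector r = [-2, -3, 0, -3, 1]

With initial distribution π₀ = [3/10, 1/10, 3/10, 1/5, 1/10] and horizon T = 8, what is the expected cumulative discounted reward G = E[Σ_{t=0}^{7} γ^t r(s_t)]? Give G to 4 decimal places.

t=0: π = [0.3000, 0.1000, 0.3000, 0.2000, 0.1000], E[r] = -1.4000, γ^t·E[r] = -1.400000, running G = -1.400000
t=1: π = [0.2200, 0.1400, 0.2100, 0.2700, 0.1600], E[r] = -1.5100, γ^t·E[r] = -1.208000, running G = -2.608000
t=2: π = [0.2070, 0.1590, 0.2150, 0.2760, 0.1430], E[r] = -1.5760, γ^t·E[r] = -1.008640, running G = -3.616640
t=3: π = [0.2056, 0.1562, 0.2151, 0.2809, 0.1422], E[r] = -1.5803, γ^t·E[r] = -0.809114, running G = -4.425754
t=4: π = [0.2059, 0.1565, 0.2147, 0.2808, 0.1421], E[r] = -1.5818, γ^t·E[r] = -0.647913, running G = -5.073667
t=5: π = [0.2058, 0.1565, 0.2148, 0.2809, 0.1421], E[r] = -1.5816, γ^t·E[r] = -0.518271, running G = -5.591938
t=6: π = [0.2058, 0.1565, 0.2148, 0.2809, 0.1421], E[r] = -1.5817, γ^t·E[r] = -0.414627, running G = -6.006565
t=7: π = [0.2058, 0.1565, 0.2148, 0.2809, 0.1421], E[r] = -1.5817, γ^t·E[r] = -0.331700, running G = -6.338265

G = -6.3383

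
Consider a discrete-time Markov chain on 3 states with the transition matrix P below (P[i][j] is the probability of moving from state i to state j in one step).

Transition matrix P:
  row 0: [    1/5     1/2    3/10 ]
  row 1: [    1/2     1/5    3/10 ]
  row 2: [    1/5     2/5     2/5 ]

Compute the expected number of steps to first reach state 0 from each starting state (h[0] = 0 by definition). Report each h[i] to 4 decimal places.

h = [0.0000, 2.5000, 3.3333]

First-step conditioning: h[0] = 0; for i ≠ 0, h[i] = 1 + Σ_k P[i][k]·h[k].
  h[1] = 1 + 1/5·h[1] + 3/10·h[2]
  h[2] = 1 + 2/5·h[1] + 2/5·h[2]
Solving the 2×2 linear system over states ≠ 0 gives exactly h = [0, 5/2, 10/3] (h[0] = 0 is the target).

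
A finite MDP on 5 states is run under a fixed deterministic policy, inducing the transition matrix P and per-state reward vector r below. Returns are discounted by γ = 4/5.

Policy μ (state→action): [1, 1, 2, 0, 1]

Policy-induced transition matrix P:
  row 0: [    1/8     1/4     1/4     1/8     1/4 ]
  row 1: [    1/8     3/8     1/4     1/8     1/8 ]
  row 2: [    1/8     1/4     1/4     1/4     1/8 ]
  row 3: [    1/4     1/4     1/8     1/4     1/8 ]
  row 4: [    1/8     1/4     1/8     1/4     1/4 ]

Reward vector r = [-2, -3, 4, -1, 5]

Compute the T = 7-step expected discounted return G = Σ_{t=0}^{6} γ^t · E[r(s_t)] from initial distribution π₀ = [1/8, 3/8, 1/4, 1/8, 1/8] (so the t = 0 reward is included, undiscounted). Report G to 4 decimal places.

G = 0.9819

t=0: π = [0.1250, 0.3750, 0.2500, 0.1250, 0.1250], E[r] = 0.1250, γ^t·E[r] = 0.125000, running G = 0.125000
t=1: π = [0.1406, 0.2969, 0.2188, 0.1875, 0.1563], E[r] = 0.2969, γ^t·E[r] = 0.237500, running G = 0.362500
t=2: π = [0.1484, 0.2871, 0.2070, 0.1953, 0.1621], E[r] = 0.2852, γ^t·E[r] = 0.182500, running G = 0.545000
t=3: π = [0.1494, 0.2859, 0.2053, 0.1956, 0.1638], E[r] = 0.2883, γ^t·E[r] = 0.147625, running G = 0.692625
t=4: π = [0.1494, 0.2857, 0.2051, 0.1956, 0.1642], E[r] = 0.2894, γ^t·E[r] = 0.118538, running G = 0.811163
t=5: π = [0.1494, 0.2857, 0.2050, 0.1956, 0.1642], E[r] = 0.2895, γ^t·E[r] = 0.094856, running G = 0.906019
t=6: π = [0.1495, 0.2857, 0.2050, 0.1956, 0.1642], E[r] = 0.2895, γ^t·E[r] = 0.075886, running G = 0.981904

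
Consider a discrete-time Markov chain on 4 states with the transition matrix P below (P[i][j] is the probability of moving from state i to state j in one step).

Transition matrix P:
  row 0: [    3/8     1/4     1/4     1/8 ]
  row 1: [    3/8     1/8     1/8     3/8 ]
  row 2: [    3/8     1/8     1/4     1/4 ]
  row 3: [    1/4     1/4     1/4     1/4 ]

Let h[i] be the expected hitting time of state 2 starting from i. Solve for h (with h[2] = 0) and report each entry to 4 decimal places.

First-step conditioning: h[2] = 0; for i ≠ 2, h[i] = 1 + Σ_k P[i][k]·h[k].
  h[0] = 1 + 3/8·h[0] + 1/4·h[1] + 1/8·h[3]
  h[1] = 1 + 3/8·h[0] + 1/8·h[1] + 3/8·h[3]
  h[3] = 1 + 1/4·h[0] + 1/4·h[1] + 1/4·h[3]
Solving the 3×3 linear system over states ≠ 2 gives exactly h = [9/2, 5, 0, 9/2] (h[2] = 0 is the target).

h = [4.5000, 5.0000, 0.0000, 4.5000]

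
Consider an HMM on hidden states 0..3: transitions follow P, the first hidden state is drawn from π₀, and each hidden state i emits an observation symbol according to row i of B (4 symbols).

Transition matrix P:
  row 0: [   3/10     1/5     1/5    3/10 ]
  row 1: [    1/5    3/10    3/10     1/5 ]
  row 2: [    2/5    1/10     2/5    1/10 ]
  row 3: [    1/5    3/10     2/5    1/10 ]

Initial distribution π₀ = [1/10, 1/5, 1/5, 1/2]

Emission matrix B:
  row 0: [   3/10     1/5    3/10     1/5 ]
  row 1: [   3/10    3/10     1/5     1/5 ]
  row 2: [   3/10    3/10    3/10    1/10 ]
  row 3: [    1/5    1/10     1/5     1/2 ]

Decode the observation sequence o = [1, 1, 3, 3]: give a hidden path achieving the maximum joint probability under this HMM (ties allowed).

t=0: δ = [2.000e-02, 6.000e-02, 6.000e-02, 5.000e-02]  (obs o_0=1)
t=1: δ = [4.800e-03, 5.400e-03, 7.200e-03, 1.200e-03]  ψ = [2, 1, 2, 1]  (obs o_1=1)
t=2: δ = [5.760e-04, 3.240e-04, 2.880e-04, 7.200e-04]  ψ = [2, 1, 2, 0]  (obs o_2=3)
t=3: δ = [3.456e-05, 4.320e-05, 2.880e-05, 8.640e-05]  ψ = [0, 3, 3, 0]  (obs o_3=3)
backtrack: best end state = 3; path = [2, 2, 0, 3]

path = [2, 2, 0, 3]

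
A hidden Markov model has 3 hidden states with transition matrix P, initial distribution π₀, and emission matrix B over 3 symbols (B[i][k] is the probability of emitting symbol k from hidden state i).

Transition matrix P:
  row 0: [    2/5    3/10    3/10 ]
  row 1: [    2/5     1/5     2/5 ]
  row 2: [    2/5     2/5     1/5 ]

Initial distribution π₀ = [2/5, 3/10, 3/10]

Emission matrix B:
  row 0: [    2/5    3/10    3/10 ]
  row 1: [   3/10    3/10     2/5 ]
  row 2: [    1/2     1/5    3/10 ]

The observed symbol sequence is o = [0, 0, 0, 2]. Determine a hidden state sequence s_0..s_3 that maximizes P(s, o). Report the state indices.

path = [0, 0, 2, 1]

t=0: δ = [1.600e-01, 9.000e-02, 1.500e-01]  (obs o_0=0)
t=1: δ = [2.560e-02, 1.800e-02, 2.400e-02]  ψ = [0, 2, 0]  (obs o_1=0)
t=2: δ = [4.096e-03, 2.880e-03, 3.840e-03]  ψ = [0, 2, 0]  (obs o_2=0)
t=3: δ = [4.915e-04, 6.144e-04, 3.686e-04]  ψ = [0, 2, 0]  (obs o_3=2)
backtrack: best end state = 1; path = [0, 0, 2, 1]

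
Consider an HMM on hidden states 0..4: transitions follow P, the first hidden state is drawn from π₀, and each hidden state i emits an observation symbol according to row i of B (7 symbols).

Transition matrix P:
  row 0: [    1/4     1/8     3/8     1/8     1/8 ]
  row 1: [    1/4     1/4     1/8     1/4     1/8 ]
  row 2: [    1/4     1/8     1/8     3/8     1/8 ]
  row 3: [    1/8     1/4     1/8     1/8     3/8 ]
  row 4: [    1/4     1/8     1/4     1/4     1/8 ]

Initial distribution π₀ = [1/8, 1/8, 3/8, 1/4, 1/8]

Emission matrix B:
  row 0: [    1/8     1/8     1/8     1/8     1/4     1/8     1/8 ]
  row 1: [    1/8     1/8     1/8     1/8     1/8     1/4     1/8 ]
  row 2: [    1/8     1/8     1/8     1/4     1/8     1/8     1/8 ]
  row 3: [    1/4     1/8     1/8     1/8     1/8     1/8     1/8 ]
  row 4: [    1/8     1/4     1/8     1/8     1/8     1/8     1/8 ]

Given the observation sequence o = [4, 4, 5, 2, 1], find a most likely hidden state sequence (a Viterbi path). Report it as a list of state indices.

t=0: δ = [3.125e-02, 1.562e-02, 4.688e-02, 3.125e-02, 1.562e-02]  (obs o_0=4)
t=1: δ = [2.930e-03, 9.766e-04, 1.465e-03, 2.197e-03, 1.465e-03]  ψ = [2, 3, 0, 2, 3]  (obs o_1=4)
t=2: δ = [9.155e-05, 1.373e-04, 1.373e-04, 6.866e-05, 1.030e-04]  ψ = [0, 3, 0, 2, 3]  (obs o_2=5)
t=3: δ = [4.292e-06, 4.292e-06, 4.292e-06, 6.437e-06, 3.219e-06]  ψ = [1, 1, 0, 2, 3]  (obs o_3=2)
t=4: δ = [1.341e-07, 2.012e-07, 2.012e-07, 2.012e-07, 6.035e-07]  ψ = [0, 3, 0, 2, 3]  (obs o_4=1)
backtrack: best end state = 4; path = [2, 0, 2, 3, 4]

path = [2, 0, 2, 3, 4]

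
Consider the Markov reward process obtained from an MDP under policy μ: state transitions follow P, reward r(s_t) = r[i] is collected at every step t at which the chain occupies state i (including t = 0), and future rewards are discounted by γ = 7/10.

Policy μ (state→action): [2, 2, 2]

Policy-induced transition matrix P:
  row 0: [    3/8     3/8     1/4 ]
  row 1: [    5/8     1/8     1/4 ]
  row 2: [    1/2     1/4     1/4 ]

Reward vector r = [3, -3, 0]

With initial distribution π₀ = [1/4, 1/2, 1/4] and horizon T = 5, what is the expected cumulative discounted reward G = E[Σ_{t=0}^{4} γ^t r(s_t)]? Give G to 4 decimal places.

G = 0.5147

t=0: π = [0.2500, 0.5000, 0.2500], E[r] = -0.7500, γ^t·E[r] = -0.750000, running G = -0.750000
t=1: π = [0.5313, 0.2188, 0.2500], E[r] = 0.9375, γ^t·E[r] = 0.656250, running G = -0.093750
t=2: π = [0.4609, 0.2891, 0.2500], E[r] = 0.5156, γ^t·E[r] = 0.252656, running G = 0.158906
t=3: π = [0.4785, 0.2715, 0.2500], E[r] = 0.6211, γ^t·E[r] = 0.213035, running G = 0.371941
t=4: π = [0.4741, 0.2759, 0.2500], E[r] = 0.5947, γ^t·E[r] = 0.142794, running G = 0.514735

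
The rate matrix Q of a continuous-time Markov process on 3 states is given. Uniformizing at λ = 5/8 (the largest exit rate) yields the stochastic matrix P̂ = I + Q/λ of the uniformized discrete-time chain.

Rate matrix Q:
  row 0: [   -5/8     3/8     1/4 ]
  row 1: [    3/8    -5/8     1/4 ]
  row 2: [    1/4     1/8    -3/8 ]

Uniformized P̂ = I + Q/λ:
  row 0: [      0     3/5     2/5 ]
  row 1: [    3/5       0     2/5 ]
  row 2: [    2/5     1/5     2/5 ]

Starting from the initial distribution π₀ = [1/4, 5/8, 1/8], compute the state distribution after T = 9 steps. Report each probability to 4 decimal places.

π = [0.3267, 0.2733, 0.4000]

t=0: π = [0.2500, 0.6250, 0.1250]
t=1: π = [0.4250, 0.1750, 0.4000]
t=2: π = [0.2650, 0.3350, 0.4000]
t=3: π = [0.3610, 0.2390, 0.4000]
t=4: π = [0.3034, 0.2966, 0.4000]
t=5: π = [0.3380, 0.2620, 0.4000]
t=6: π = [0.3172, 0.2828, 0.4000]
t=7: π = [0.3297, 0.2703, 0.4000]
t=8: π = [0.3222, 0.2778, 0.4000]
t=9: π = [0.3267, 0.2733, 0.4000]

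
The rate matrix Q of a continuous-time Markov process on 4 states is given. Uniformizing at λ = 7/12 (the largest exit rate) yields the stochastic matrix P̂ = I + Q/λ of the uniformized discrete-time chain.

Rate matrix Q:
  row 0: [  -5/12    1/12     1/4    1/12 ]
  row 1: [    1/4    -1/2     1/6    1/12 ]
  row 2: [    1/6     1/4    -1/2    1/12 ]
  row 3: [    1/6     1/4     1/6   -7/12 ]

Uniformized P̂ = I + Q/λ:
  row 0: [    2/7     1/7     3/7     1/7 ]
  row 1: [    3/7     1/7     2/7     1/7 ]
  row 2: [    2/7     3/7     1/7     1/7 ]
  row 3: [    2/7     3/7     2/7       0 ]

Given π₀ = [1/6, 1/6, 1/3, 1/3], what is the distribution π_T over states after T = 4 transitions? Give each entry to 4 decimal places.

t=0: π = [0.1667, 0.1667, 0.3333, 0.3333]
t=1: π = [0.3095, 0.3333, 0.2619, 0.0952]
t=2: π = [0.3333, 0.2449, 0.2925, 0.1293]
t=3: π = [0.3207, 0.2634, 0.2915, 0.1244]
t=4: π = [0.3233, 0.2617, 0.2899, 0.1251]

π = [0.3233, 0.2617, 0.2899, 0.1251]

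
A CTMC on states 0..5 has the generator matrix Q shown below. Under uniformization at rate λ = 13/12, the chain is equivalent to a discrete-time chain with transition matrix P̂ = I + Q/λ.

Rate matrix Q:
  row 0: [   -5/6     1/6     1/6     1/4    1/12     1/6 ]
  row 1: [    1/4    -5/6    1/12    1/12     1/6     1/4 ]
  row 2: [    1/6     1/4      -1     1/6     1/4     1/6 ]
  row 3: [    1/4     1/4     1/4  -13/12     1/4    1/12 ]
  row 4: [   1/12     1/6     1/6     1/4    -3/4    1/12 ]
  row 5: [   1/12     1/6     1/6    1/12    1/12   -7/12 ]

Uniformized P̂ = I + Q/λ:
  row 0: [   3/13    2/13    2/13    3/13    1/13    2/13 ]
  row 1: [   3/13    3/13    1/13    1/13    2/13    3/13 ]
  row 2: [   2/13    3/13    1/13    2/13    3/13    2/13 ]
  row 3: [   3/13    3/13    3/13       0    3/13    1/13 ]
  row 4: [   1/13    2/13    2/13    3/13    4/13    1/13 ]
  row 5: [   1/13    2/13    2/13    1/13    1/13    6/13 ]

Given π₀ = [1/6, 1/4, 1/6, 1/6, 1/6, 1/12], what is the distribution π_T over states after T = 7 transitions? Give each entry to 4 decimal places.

π = [0.1613, 0.1890, 0.1386, 0.1290, 0.1724, 0.2097]

t=0: π = [0.1667, 0.2500, 0.1667, 0.1667, 0.1667, 0.0833]
t=1: π = [0.1795, 0.1987, 0.1346, 0.1282, 0.1859, 0.1731]
t=2: π = [0.1652, 0.1893, 0.1381, 0.1336, 0.1755, 0.1982]
t=3: π = [0.1626, 0.1893, 0.1389, 0.1297, 0.1738, 0.2056]
t=4: π = [0.1617, 0.1891, 0.1386, 0.1294, 0.1729, 0.2083]
t=5: π = [0.1615, 0.1890, 0.1386, 0.1291, 0.1726, 0.2092]
t=6: π = [0.1614, 0.1890, 0.1386, 0.1290, 0.1725, 0.2096]
t=7: π = [0.1613, 0.1890, 0.1386, 0.1290, 0.1724, 0.2097]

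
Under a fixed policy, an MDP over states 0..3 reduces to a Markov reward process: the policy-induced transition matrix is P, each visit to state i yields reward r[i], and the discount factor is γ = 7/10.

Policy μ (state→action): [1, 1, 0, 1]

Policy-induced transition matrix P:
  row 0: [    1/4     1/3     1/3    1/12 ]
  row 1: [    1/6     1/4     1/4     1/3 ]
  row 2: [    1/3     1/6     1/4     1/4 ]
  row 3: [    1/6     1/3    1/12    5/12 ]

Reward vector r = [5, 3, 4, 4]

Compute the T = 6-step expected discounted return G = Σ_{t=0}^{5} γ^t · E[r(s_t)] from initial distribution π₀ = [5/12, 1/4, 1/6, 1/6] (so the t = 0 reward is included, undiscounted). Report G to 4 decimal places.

t=0: π = [0.4167, 0.2500, 0.1667, 0.1667], E[r] = 4.1667, γ^t·E[r] = 4.166667, running G = 4.166667
t=1: π = [0.2292, 0.2847, 0.2569, 0.2292], E[r] = 3.9444, γ^t·E[r] = 2.761111, running G = 6.927778
t=2: π = [0.2286, 0.2668, 0.2309, 0.2737], E[r] = 3.9618, γ^t·E[r] = 1.941285, running G = 8.869063
t=3: π = [0.2242, 0.2726, 0.2234, 0.2798], E[r] = 3.9516, γ^t·E[r] = 1.355393, running G = 10.224455
t=4: π = [0.2226, 0.2734, 0.2221, 0.2820], E[r] = 3.9492, γ^t·E[r] = 0.948205, running G = 11.172661
t=5: π = [0.2222, 0.2735, 0.2216, 0.2827], E[r] = 3.9487, γ^t·E[r] = 0.663655, running G = 11.836316

G = 11.8363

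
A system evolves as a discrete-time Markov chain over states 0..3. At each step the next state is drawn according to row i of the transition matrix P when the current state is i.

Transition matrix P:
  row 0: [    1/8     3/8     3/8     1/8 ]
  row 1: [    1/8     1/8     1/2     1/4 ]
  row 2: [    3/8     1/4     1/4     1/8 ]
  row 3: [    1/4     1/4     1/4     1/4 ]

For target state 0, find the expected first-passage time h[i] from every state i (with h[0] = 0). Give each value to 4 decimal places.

First-step conditioning: h[0] = 0; for i ≠ 0, h[i] = 1 + Σ_k P[i][k]·h[k].
  h[1] = 1 + 1/8·h[1] + 1/2·h[2] + 1/4·h[3]
  h[2] = 1 + 1/4·h[1] + 1/4·h[2] + 1/8·h[3]
  h[3] = 1 + 1/4·h[1] + 1/4·h[2] + 1/4·h[3]
Solving the 3×3 linear system over states ≠ 0 gives exactly h = [0, 104/25, 84/25, 96/25] (h[0] = 0 is the target).

h = [0.0000, 4.1600, 3.3600, 3.8400]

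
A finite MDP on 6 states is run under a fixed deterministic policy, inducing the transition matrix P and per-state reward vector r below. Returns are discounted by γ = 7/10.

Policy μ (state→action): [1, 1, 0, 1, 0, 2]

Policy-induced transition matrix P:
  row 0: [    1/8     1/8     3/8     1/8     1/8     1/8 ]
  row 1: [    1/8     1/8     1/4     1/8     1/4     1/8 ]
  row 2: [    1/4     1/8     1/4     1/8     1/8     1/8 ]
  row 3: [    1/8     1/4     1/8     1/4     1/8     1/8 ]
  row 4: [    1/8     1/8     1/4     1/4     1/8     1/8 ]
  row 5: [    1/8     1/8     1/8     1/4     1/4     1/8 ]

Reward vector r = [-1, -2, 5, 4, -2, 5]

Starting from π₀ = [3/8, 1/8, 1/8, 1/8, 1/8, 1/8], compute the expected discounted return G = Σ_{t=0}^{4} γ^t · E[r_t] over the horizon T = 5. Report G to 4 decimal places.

G = 4.0784

t=0: π = [0.3750, 0.1250, 0.1250, 0.1250, 0.1250, 0.1250], E[r] = 0.8750, γ^t·E[r] = 0.875000, running G = 0.875000
t=1: π = [0.1406, 0.1406, 0.2656, 0.1719, 0.1563, 0.1250], E[r] = 1.9063, γ^t·E[r] = 1.334375, running G = 2.209375
t=2: π = [0.1582, 0.1465, 0.2305, 0.1816, 0.1582, 0.1250], E[r] = 1.7363, γ^t·E[r] = 0.850801, running G = 3.060176
t=3: π = [0.1538, 0.1477, 0.2314, 0.1831, 0.1589, 0.1250], E[r] = 1.7476, γ^t·E[r] = 0.599413, running G = 3.659588
t=4: π = [0.1539, 0.1479, 0.2307, 0.1834, 0.1591, 0.1250], E[r] = 1.7442, γ^t·E[r] = 0.418783, running G = 4.078371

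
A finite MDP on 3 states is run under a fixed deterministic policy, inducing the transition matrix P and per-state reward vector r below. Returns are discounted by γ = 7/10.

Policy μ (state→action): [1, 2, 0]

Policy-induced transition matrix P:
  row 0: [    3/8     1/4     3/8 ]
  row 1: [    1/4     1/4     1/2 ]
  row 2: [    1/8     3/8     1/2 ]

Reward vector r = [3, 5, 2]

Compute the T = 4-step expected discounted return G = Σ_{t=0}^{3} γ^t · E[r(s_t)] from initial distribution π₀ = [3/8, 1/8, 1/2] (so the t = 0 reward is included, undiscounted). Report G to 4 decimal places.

G = 7.5891

t=0: π = [0.3750, 0.1250, 0.5000], E[r] = 2.7500, γ^t·E[r] = 2.750000, running G = 2.750000
t=1: π = [0.2344, 0.3125, 0.4531], E[r] = 3.1719, γ^t·E[r] = 2.220313, running G = 4.970313
t=2: π = [0.2227, 0.3066, 0.4707], E[r] = 3.1426, γ^t·E[r] = 1.539863, running G = 6.510176
t=3: π = [0.2190, 0.3088, 0.4722], E[r] = 3.1455, γ^t·E[r] = 1.078909, running G = 7.589085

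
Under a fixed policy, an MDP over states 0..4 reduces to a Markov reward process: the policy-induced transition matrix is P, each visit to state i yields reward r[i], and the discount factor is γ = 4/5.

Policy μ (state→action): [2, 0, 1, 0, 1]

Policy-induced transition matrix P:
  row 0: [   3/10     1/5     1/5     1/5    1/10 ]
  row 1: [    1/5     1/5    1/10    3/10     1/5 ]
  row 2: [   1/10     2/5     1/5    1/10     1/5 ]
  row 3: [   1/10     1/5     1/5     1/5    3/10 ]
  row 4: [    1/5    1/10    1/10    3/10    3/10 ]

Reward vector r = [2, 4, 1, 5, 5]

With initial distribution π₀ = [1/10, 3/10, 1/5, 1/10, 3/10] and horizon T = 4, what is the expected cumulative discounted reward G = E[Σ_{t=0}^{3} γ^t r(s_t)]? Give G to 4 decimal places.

G = 10.7329

t=0: π = [0.1000, 0.3000, 0.2000, 0.1000, 0.3000], E[r] = 3.6000, γ^t·E[r] = 3.600000, running G = 3.600000
t=1: π = [0.1800, 0.2100, 0.1400, 0.2400, 0.2300], E[r] = 3.6900, γ^t·E[r] = 2.952000, running G = 6.552000
t=2: π = [0.1800, 0.2050, 0.1560, 0.2300, 0.2290], E[r] = 3.6310, γ^t·E[r] = 2.323840, running G = 8.875840
t=3: π = [0.1794, 0.2083, 0.1566, 0.2278, 0.2279], E[r] = 3.6271, γ^t·E[r] = 1.857075, running G = 10.732915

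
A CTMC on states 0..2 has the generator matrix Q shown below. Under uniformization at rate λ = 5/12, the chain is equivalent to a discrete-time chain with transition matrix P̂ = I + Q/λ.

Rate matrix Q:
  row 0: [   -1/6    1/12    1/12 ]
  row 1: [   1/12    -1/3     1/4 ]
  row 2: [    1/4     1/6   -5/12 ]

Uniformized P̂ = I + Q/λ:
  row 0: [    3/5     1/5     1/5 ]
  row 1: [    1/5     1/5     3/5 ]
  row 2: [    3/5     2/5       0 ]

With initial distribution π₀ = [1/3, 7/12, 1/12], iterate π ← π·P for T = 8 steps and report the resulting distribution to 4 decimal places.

t=0: π = [0.3333, 0.5833, 0.0833]
t=1: π = [0.3667, 0.2167, 0.4167]
t=2: π = [0.5133, 0.2833, 0.2033]
t=3: π = [0.4867, 0.2407, 0.2727]
t=4: π = [0.5037, 0.2545, 0.2417]
t=5: π = [0.4982, 0.2483, 0.2535]
t=6: π = [0.5007, 0.2507, 0.2486]
t=7: π = [0.4997, 0.2497, 0.2505]
t=8: π = [0.5001, 0.2501, 0.2498]

π = [0.5001, 0.2501, 0.2498]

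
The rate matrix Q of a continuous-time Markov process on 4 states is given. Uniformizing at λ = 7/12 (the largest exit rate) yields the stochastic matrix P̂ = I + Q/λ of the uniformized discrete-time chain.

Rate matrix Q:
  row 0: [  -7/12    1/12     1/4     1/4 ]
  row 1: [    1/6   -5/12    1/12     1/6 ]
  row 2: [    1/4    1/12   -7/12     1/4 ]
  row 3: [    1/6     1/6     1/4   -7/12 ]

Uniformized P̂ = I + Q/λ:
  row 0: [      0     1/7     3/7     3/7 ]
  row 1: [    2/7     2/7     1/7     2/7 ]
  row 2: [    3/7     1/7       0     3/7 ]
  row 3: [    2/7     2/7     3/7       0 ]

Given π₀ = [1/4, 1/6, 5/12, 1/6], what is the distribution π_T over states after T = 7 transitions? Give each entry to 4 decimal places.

π = [0.2513, 0.2131, 0.2567, 0.2789]

t=0: π = [0.2500, 0.1667, 0.4167, 0.1667]
t=1: π = [0.2738, 0.1905, 0.2024, 0.3333]
t=2: π = [0.2364, 0.2177, 0.2874, 0.2585]
t=3: π = [0.2592, 0.2109, 0.2432, 0.2867]
t=4: π = [0.2464, 0.2139, 0.2641, 0.2756]
t=5: π = [0.2530, 0.2128, 0.2543, 0.2799]
t=6: π = [0.2497, 0.2132, 0.2588, 0.2782]
t=7: π = [0.2513, 0.2131, 0.2567, 0.2789]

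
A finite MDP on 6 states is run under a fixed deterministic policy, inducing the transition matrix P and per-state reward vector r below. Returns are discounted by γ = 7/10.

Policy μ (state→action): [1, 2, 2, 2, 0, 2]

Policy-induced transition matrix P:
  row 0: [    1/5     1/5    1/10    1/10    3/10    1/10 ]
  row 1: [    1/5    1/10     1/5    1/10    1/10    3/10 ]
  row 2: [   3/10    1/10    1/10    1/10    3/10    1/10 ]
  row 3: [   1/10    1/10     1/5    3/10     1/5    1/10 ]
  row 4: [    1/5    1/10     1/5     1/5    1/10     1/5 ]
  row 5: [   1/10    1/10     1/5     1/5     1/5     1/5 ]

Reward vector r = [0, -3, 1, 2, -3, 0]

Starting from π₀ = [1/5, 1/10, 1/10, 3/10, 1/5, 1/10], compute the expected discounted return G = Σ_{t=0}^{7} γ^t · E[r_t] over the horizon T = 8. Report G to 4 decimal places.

t=0: π = [0.2000, 0.1000, 0.1000, 0.3000, 0.2000, 0.1000], E[r] = -0.2000, γ^t·E[r] = -0.200000, running G = -0.200000
t=1: π = [0.1700, 0.1200, 0.1700, 0.1900, 0.2000, 0.1500], E[r] = -0.4100, γ^t·E[r] = -0.287000, running G = -0.487000
t=2: π = [0.1830, 0.1170, 0.1660, 0.1730, 0.2020, 0.1590], E[r] = -0.4450, γ^t·E[r] = -0.218050, running G = -0.705050
t=3: π = [0.1834, 0.1183, 0.1651, 0.1707, 0.2030, 0.1595], E[r] = -0.4574, γ^t·E[r] = -0.156888, running G = -0.861938
t=4: π = [0.1835, 0.1183, 0.1652, 0.1704, 0.2027, 0.1599], E[r] = -0.4573, γ^t·E[r] = -0.109786, running G = -0.971724
t=5: π = [0.1835, 0.1183, 0.1651, 0.1703, 0.2028, 0.1599], E[r] = -0.4575, γ^t·E[r] = -0.076893, running G = -1.048616
t=6: π = [0.1835, 0.1183, 0.1651, 0.1703, 0.2028, 0.1599], E[r] = -0.4575, γ^t·E[r] = -0.053823, running G = -1.102439
t=7: π = [0.1835, 0.1183, 0.1651, 0.1703, 0.2028, 0.1599], E[r] = -0.4575, γ^t·E[r] = -0.037677, running G = -1.140116

G = -1.1401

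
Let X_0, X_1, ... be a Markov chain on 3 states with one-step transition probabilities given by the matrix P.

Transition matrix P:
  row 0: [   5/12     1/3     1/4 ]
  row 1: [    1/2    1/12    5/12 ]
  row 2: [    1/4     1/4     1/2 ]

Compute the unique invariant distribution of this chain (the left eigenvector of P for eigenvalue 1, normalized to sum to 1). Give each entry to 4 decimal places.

Balance equations π_j = Σ_i π_i·P[i][j]:
  π_0 = 5/12·π_0 + 1/2·π_1 + 1/4·π_2
  π_1 = 1/3·π_0 + 1/12·π_1 + 1/4·π_2
  normalize: π_0 + π_1 + π_2 = 1
Solving the linear system gives exactly π = [51/137, 33/137, 53/137].

π = [0.3723, 0.2409, 0.3869]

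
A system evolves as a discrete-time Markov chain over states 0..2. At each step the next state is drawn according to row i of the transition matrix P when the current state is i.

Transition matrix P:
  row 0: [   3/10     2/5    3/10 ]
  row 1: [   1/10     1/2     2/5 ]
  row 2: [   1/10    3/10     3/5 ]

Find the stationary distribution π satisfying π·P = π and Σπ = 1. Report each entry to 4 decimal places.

π = [0.1250, 0.3906, 0.4844]

Balance equations π_j = Σ_i π_i·P[i][j]:
  π_0 = 3/10·π_0 + 1/10·π_1 + 1/10·π_2
  π_1 = 2/5·π_0 + 1/2·π_1 + 3/10·π_2
  normalize: π_0 + π_1 + π_2 = 1
Solving the linear system gives exactly π = [1/8, 25/64, 31/64].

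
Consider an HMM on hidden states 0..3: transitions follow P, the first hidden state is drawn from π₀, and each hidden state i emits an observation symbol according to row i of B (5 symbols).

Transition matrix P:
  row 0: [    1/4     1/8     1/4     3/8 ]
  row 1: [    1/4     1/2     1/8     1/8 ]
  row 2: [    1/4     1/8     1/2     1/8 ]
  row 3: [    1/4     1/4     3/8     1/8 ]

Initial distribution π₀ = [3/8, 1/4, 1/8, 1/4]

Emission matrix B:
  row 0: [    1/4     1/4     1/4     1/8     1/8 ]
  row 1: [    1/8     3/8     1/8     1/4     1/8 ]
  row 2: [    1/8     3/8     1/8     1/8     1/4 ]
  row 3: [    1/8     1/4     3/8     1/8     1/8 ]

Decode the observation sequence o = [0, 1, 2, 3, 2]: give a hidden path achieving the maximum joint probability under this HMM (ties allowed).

path = [0, 0, 3, 0, 3]

t=0: δ = [9.375e-02, 3.125e-02, 1.562e-02, 3.125e-02]  (obs o_0=0)
t=1: δ = [5.859e-03, 5.859e-03, 8.789e-03, 8.789e-03]  ψ = [0, 1, 0, 0]  (obs o_1=1)
t=2: δ = [5.493e-04, 3.662e-04, 5.493e-04, 8.240e-04]  ψ = [2, 1, 2, 0]  (obs o_2=2)
t=3: δ = [2.575e-05, 5.150e-05, 3.862e-05, 2.575e-05]  ψ = [3, 3, 3, 0]  (obs o_3=3)
t=4: δ = [3.219e-06, 3.219e-06, 2.414e-06, 3.621e-06]  ψ = [1, 1, 2, 0]  (obs o_4=2)
backtrack: best end state = 3; path = [0, 0, 3, 0, 3]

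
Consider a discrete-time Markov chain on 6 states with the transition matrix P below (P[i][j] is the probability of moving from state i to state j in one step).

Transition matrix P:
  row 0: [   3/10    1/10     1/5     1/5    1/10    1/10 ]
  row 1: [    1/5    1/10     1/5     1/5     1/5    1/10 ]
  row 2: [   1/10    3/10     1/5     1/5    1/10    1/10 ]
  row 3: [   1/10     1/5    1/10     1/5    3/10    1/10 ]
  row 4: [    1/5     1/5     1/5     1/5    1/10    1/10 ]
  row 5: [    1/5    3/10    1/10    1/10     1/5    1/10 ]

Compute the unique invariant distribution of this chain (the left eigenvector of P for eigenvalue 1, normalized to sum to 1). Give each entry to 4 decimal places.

π = [0.1821, 0.1899, 0.1710, 0.1900, 0.1670, 0.1000]

Balance equations π_j = Σ_i π_i·P[i][j]:
  π_0 = 3/10·π_0 + 1/5·π_1 + 1/10·π_2 + 1/10·π_3 + 1/5·π_4 + 1/5·π_5
  π_1 = 1/10·π_0 + 1/10·π_1 + 3/10·π_2 + 1/5·π_3 + 1/5·π_4 + 3/10·π_5
  π_2 = 1/5·π_0 + 1/5·π_1 + 1/5·π_2 + 1/10·π_3 + 1/5·π_4 + 1/10·π_5
  π_3 = 1/5·π_0 + 1/5·π_1 + 1/5·π_2 + 1/5·π_3 + 1/5·π_4 + 1/10·π_5
  π_4 = 1/10·π_0 + 1/5·π_1 + 1/10·π_2 + 3/10·π_3 + 1/10·π_4 + 1/5·π_5
  normalize: π_0 + π_1 + π_2 + π_3 + π_4 + π_5 = 1
Solving the linear system gives exactly π = [1639/9000, 94/495, 171/1000, 19/100, 4133/24750, 1/10].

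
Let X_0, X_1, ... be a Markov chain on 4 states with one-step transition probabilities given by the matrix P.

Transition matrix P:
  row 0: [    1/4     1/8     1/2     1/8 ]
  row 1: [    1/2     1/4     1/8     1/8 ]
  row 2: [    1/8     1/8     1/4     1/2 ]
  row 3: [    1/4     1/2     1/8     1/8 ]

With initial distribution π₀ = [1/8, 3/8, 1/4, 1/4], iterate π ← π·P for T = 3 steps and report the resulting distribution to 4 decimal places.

t=0: π = [0.1250, 0.3750, 0.2500, 0.2500]
t=1: π = [0.3125, 0.2656, 0.2031, 0.2188]
t=2: π = [0.2910, 0.2402, 0.2676, 0.2012]
t=3: π = [0.2766, 0.2305, 0.2676, 0.2253]

π = [0.2766, 0.2305, 0.2676, 0.2253]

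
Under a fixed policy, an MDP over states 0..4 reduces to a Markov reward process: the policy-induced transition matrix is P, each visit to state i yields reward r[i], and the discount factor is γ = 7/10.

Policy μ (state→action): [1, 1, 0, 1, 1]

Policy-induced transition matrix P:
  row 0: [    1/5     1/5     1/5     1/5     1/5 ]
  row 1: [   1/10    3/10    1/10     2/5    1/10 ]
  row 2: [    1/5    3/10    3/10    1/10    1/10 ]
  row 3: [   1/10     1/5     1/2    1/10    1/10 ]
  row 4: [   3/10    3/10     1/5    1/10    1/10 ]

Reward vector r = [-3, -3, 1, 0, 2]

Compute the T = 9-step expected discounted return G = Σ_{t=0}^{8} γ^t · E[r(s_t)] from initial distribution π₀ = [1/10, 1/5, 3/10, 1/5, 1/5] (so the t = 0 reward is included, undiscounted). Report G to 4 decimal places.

G = -2.0019

t=0: π = [0.1000, 0.2000, 0.3000, 0.2000, 0.2000], E[r] = -0.2000, γ^t·E[r] = -0.200000, running G = -0.200000
t=1: π = [0.1800, 0.2700, 0.2700, 0.1700, 0.1100], E[r] = -0.8600, γ^t·E[r] = -0.602000, running G = -0.802000
t=2: π = [0.1670, 0.2650, 0.2510, 0.1990, 0.1180], E[r] = -0.8090, γ^t·E[r] = -0.396410, running G = -1.198410
t=3: π = [0.1654, 0.2634, 0.2583, 0.1962, 0.1167], E[r] = -0.7947, γ^t·E[r] = -0.272582, running G = -1.470992
t=4: π = [0.1657, 0.2638, 0.2584, 0.1956, 0.1165], E[r] = -0.7972, γ^t·E[r] = -0.191413, running G = -1.662405
t=5: π = [0.1657, 0.2639, 0.2581, 0.1957, 0.1166], E[r] = -0.7975, γ^t·E[r] = -0.134036, running G = -1.796440
t=6: π = [0.1657, 0.2639, 0.2581, 0.1957, 0.1166], E[r] = -0.7974, γ^t·E[r] = -0.093811, running G = -1.890251
t=7: π = [0.1657, 0.2639, 0.2581, 0.1957, 0.1166], E[r] = -0.7974, γ^t·E[r] = -0.065667, running G = -1.955919
t=8: π = [0.1657, 0.2639, 0.2581, 0.1957, 0.1166], E[r] = -0.7974, γ^t·E[r] = -0.045967, running G = -2.001886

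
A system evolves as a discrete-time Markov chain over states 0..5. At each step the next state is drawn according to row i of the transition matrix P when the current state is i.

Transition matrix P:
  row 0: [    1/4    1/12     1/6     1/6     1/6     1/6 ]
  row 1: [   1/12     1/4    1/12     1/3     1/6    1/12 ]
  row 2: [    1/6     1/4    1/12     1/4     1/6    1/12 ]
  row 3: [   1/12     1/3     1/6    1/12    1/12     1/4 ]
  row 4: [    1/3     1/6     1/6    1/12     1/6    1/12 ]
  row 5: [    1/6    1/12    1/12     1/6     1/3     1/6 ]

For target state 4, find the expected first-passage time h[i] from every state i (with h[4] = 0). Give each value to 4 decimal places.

First-step conditioning: h[4] = 0; for i ≠ 4, h[i] = 1 + Σ_k P[i][k]·h[k].
  h[0] = 1 + 1/4·h[0] + 1/12·h[1] + 1/6·h[2] + 1/6·h[3] + 1/6·h[5]
  h[1] = 1 + 1/12·h[0] + 1/4·h[1] + 1/12·h[2] + 1/3·h[3] + 1/12·h[5]
  h[2] = 1 + 1/6·h[0] + 1/4·h[1] + 1/12·h[2] + 1/4·h[3] + 1/12·h[5]
  h[3] = 1 + 1/12·h[0] + 1/3·h[1] + 1/6·h[2] + 1/12·h[3] + 1/4·h[5]
  h[5] = 1 + 1/6·h[0] + 1/12·h[1] + 1/12·h[2] + 1/6·h[3] + 1/6·h[5]
Solving the 5×5 linear system over states ≠ 4 gives exactly h = [234636/41485, 241368/41485, 239988/41485, 251196/41485, 0, 195084/41485] (h[4] = 0 is the target).

h = [5.6559, 5.8182, 5.7849, 6.0551, 0.0000, 4.7025]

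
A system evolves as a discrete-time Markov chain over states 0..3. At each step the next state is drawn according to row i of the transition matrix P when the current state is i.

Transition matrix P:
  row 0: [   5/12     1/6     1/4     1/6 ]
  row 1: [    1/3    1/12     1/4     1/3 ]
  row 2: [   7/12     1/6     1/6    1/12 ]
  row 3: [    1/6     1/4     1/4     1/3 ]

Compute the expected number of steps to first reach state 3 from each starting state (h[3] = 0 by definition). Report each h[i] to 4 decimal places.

First-step conditioning: h[3] = 0; for i ≠ 3, h[i] = 1 + Σ_k P[i][k]·h[k].
  h[0] = 1 + 5/12·h[0] + 1/6·h[1] + 1/4·h[2]
  h[1] = 1 + 1/3·h[0] + 1/12·h[1] + 1/4·h[2]
  h[2] = 1 + 7/12·h[0] + 1/6·h[1] + 1/6·h[2]
Solving the 3×3 linear system over states ≠ 3 gives exactly h = [52/9, 44/9, 56/9, 0] (h[3] = 0 is the target).

h = [5.7778, 4.8889, 6.2222, 0.0000]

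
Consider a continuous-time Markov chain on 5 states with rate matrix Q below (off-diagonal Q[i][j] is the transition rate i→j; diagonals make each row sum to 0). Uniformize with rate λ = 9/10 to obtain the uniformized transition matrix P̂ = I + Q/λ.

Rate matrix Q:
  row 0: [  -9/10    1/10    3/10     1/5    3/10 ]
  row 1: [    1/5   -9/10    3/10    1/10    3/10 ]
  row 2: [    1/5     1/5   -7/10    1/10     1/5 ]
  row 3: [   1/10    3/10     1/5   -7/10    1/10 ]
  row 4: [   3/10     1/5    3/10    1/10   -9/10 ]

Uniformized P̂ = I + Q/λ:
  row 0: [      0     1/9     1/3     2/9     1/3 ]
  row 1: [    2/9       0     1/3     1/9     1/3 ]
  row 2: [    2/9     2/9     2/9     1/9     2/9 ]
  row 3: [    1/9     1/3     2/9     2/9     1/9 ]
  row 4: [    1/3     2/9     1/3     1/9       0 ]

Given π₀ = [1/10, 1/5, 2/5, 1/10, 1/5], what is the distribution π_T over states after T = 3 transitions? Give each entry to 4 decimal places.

t=0: π = [0.1000, 0.2000, 0.4000, 0.1000, 0.2000]
t=1: π = [0.2111, 0.1778, 0.2778, 0.1333, 0.2000]
t=2: π = [0.1827, 0.1741, 0.2877, 0.1494, 0.2062]
t=3: π = [0.1879, 0.1798, 0.2848, 0.1480, 0.1995]

π = [0.1879, 0.1798, 0.2848, 0.1480, 0.1995]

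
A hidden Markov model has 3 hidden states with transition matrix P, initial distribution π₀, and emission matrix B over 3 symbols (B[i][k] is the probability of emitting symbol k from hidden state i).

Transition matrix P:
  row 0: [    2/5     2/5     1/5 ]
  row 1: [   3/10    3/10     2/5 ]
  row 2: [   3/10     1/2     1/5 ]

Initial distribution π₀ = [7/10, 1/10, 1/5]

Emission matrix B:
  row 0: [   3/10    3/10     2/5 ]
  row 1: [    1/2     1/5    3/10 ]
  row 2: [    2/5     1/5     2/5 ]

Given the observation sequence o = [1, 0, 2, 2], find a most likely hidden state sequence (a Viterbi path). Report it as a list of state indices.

t=0: δ = [2.100e-01, 2.000e-02, 4.000e-02]  (obs o_0=1)
t=1: δ = [2.520e-02, 4.200e-02, 1.680e-02]  ψ = [0, 0, 0]  (obs o_1=0)
t=2: δ = [5.040e-03, 3.780e-03, 6.720e-03]  ψ = [1, 1, 1]  (obs o_2=2)
t=3: δ = [8.064e-04, 1.008e-03, 6.048e-04]  ψ = [0, 2, 1]  (obs o_3=2)
backtrack: best end state = 1; path = [0, 1, 2, 1]

path = [0, 1, 2, 1]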